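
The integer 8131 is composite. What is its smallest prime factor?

8131 is odd.
Digit sum 13, not divisible by 3.
Ends in 1: not divisible by 5.
7: 8131 = 7·1161 + 4
11: 8131 = 11·739 + 2
13: 8131 = 13·625 + 6
17: 8131 = 17·478 + 5
19: 8131 = 19·427 + 18
23: 8131 = 23·353 + 12
29: 8131 = 29·280 + 11
31: 8131 = 31·262 + 9
37: 8131 = 37·219 + 28
41: 8131 = 41·198 + 13
43: 8131 = 43·189 + 4
47: 8131 = 47·173

47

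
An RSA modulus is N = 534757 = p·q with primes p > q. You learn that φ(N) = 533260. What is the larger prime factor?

911

φ(n) = (p−1)(q−1) = n − (p+q) + 1, so p + q = 534757 − 533260 + 1 = 1498.
p and q are the roots of t² − 1498t + 534757 = 0.
Discriminant: 1498² − 4·534757 = 2244004 − 2139028 = 104976; √104976 = 324.
q = (1498 − 324)/2 = 587, p = (1498 + 324)/2 = 911.
Check: 587 · 911 = 534757.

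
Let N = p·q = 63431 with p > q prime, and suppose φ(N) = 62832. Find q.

137

φ(n) = (p−1)(q−1) = n − (p+q) + 1, so p + q = 63431 − 62832 + 1 = 600.
p and q are the roots of t² − 600t + 63431 = 0.
Discriminant: 600² − 4·63431 = 360000 − 253724 = 106276; √106276 = 326.
q = (600 − 326)/2 = 137, p = (600 + 326)/2 = 463.
Check: 137 · 463 = 63431.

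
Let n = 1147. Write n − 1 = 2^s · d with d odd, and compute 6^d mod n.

1147 − 1 = 1146 = 2^1 · 573, so d = 573.
6^1 ≡ 6 (mod 1147)
6^2 ≡ 6^2 = 36 ≡ 36 (mod 1147)
6^4 ≡ 36^2 = 1296 ≡ 149 (mod 1147)
6^8 ≡ 149^2 = 22201 ≡ 408 (mod 1147)
6^16 ≡ 408^2 = 166464 ≡ 149 (mod 1147)
6^32 ≡ 149^2 = 22201 ≡ 408 (mod 1147)
6^64 ≡ 408^2 = 166464 ≡ 149 (mod 1147)
6^128 ≡ 149^2 = 22201 ≡ 408 (mod 1147)
6^256 ≡ 408^2 = 166464 ≡ 149 (mod 1147)
6^512 ≡ 149^2 = 22201 ≡ 408 (mod 1147)
573 = 512 + 32 + 16 + 8 + 4 + 1 in binary powers of 2.
So 6^573 ≡ 408 · 408 · 149 · 408 · 149 · 6 ≡ 154 (mod 1147).
Squaring chain: 154; never reaches −1, so base 6 is a Miller–Rabin witness that 1147 is composite.

154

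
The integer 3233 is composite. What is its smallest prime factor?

53

3233 is odd.
Digit sum 11, not divisible by 3.
Ends in 3: not divisible by 5.
7: 3233 = 7·461 + 6
11: 3233 = 11·293 + 10
13: 3233 = 13·248 + 9
17: 3233 = 17·190 + 3
19: 3233 = 19·170 + 3
23: 3233 = 23·140 + 13
29: 3233 = 29·111 + 14
31: 3233 = 31·104 + 9
37: 3233 = 37·87 + 14
41: 3233 = 41·78 + 35
43: 3233 = 43·75 + 8
47: 3233 = 47·68 + 37
53: 3233 = 53·61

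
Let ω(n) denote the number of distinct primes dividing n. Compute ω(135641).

135641 = 11^2 · 1121
1121 = 19 · 59
135641 = 11^2 · 19 · 59, which has 3 distinct prime factors.

3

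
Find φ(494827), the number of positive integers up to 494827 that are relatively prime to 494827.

Factor: 494827 = 29 · 113 · 151.
φ(494827) = (29−1) · (113−1) · (151−1) = 28 · 112 · 150 = 470400.

470400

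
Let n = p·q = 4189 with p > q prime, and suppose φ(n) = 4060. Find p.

71

φ(n) = (p−1)(q−1) = n − (p+q) + 1, so p + q = 4189 − 4060 + 1 = 130.
p and q are the roots of t² − 130t + 4189 = 0.
Discriminant: 130² − 4·4189 = 16900 − 16756 = 144; √144 = 12.
q = (130 − 12)/2 = 59, p = (130 + 12)/2 = 71.
Check: 59 · 71 = 4189.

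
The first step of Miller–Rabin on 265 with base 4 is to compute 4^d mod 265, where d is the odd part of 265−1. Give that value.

219

265 − 1 = 264 = 2^3 · 33, so d = 33.
4^1 ≡ 4 (mod 265)
4^2 ≡ 4^2 = 16 ≡ 16 (mod 265)
4^4 ≡ 16^2 = 256 ≡ 256 (mod 265)
4^8 ≡ 256^2 = 65536 ≡ 81 (mod 265)
4^16 ≡ 81^2 = 6561 ≡ 201 (mod 265)
4^32 ≡ 201^2 = 40401 ≡ 121 (mod 265)
33 = 32 + 1 in binary powers of 2.
So 4^33 ≡ 121 · 4 ≡ 219 (mod 265).
Squaring chain: 219 → 261 → 16; never reaches −1, so base 4 is a Miller–Rabin witness that 265 is composite.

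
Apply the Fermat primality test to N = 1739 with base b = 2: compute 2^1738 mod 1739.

1283

2^1 ≡ 2 (mod 1739)
2^2 ≡ 2^2 = 4 ≡ 4 (mod 1739)
2^4 ≡ 4^2 = 16 ≡ 16 (mod 1739)
2^8 ≡ 16^2 = 256 ≡ 256 (mod 1739)
2^16 ≡ 256^2 = 65536 ≡ 1193 (mod 1739)
2^32 ≡ 1193^2 = 1423249 ≡ 747 (mod 1739)
2^64 ≡ 747^2 = 558009 ≡ 1529 (mod 1739)
2^128 ≡ 1529^2 = 2337841 ≡ 625 (mod 1739)
2^256 ≡ 625^2 = 390625 ≡ 1089 (mod 1739)
2^512 ≡ 1089^2 = 1185921 ≡ 1662 (mod 1739)
2^1024 ≡ 1662^2 = 2762244 ≡ 712 (mod 1739)
1738 = 1024 + 512 + 128 + 64 + 8 + 2 in binary powers of 2.
So 2^1738 ≡ 712 · 1662 · 625 · 1529 · 256 · 4 ≡ 1283 (mod 1739).
Since 1283 ≠ 1, base 2 is a Fermat witness: 1739 is composite.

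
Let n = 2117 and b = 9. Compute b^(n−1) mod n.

9^1 ≡ 9 (mod 2117)
9^2 ≡ 9^2 = 81 ≡ 81 (mod 2117)
9^4 ≡ 81^2 = 6561 ≡ 210 (mod 2117)
9^8 ≡ 210^2 = 44100 ≡ 1760 (mod 2117)
9^16 ≡ 1760^2 = 3097600 ≡ 429 (mod 2117)
9^32 ≡ 429^2 = 184041 ≡ 1979 (mod 2117)
9^64 ≡ 1979^2 = 3916441 ≡ 2108 (mod 2117)
9^128 ≡ 2108^2 = 4443664 ≡ 81 (mod 2117)
9^256 ≡ 81^2 = 6561 ≡ 210 (mod 2117)
9^512 ≡ 210^2 = 44100 ≡ 1760 (mod 2117)
9^1024 ≡ 1760^2 = 3097600 ≡ 429 (mod 2117)
9^2048 ≡ 429^2 = 184041 ≡ 1979 (mod 2117)
2116 = 2048 + 64 + 4 in binary powers of 2.
So 9^2116 ≡ 1979 · 2108 · 210 ≡ 429 (mod 2117).
Since 429 ≠ 1, base 9 is a Fermat witness: 2117 is composite.

429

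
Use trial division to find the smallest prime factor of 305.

305 is odd.
Digit sum 8, not divisible by 3.
Ends in 5: divisible by 5.

5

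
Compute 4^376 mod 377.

165

4^1 ≡ 4 (mod 377)
4^2 ≡ 4^2 = 16 ≡ 16 (mod 377)
4^4 ≡ 16^2 = 256 ≡ 256 (mod 377)
4^8 ≡ 256^2 = 65536 ≡ 315 (mod 377)
4^16 ≡ 315^2 = 99225 ≡ 74 (mod 377)
4^32 ≡ 74^2 = 5476 ≡ 198 (mod 377)
4^64 ≡ 198^2 = 39204 ≡ 373 (mod 377)
4^128 ≡ 373^2 = 139129 ≡ 16 (mod 377)
4^256 ≡ 16^2 = 256 ≡ 256 (mod 377)
376 = 256 + 64 + 32 + 16 + 8 in binary powers of 2.
So 4^376 ≡ 256 · 373 · 198 · 74 · 315 ≡ 165 (mod 377).
Since 165 ≠ 1, base 4 is a Fermat witness: 377 is composite.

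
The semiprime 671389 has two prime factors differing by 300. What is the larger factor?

983

Since p = q + 300, we have 671389 = q(q + 300), so q² + 300q − 671389 = 0.
Discriminant: 300² + 4·671389 = 90000 + 2685556 = 2775556; √2775556 = 1666.
q = (−300 + 1666)/2 = 683, and p = q + 300 = 983.
Check: 683 · 983 = 671389.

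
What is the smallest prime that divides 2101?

11

2101 is odd.
Digit sum 4, not divisible by 3.
Ends in 1: not divisible by 5.
7: 2101 = 7·300 + 1
11: 2101 = 11·191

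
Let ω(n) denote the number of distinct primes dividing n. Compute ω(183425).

4

183425 = 5^2 · 7337
7337 = 11 · 667
667 = 23 · 29
183425 = 5^2 · 11 · 23 · 29, which has 4 distinct prime factors.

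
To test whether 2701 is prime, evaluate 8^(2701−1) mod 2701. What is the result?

8^1 ≡ 8 (mod 2701)
8^2 ≡ 8^2 = 64 ≡ 64 (mod 2701)
8^4 ≡ 64^2 = 4096 ≡ 1395 (mod 2701)
8^8 ≡ 1395^2 = 1946025 ≡ 1305 (mod 2701)
8^16 ≡ 1305^2 = 1703025 ≡ 1395 (mod 2701)
8^32 ≡ 1395^2 = 1946025 ≡ 1305 (mod 2701)
8^64 ≡ 1305^2 = 1703025 ≡ 1395 (mod 2701)
8^128 ≡ 1395^2 = 1946025 ≡ 1305 (mod 2701)
8^256 ≡ 1305^2 = 1703025 ≡ 1395 (mod 2701)
8^512 ≡ 1395^2 = 1946025 ≡ 1305 (mod 2701)
8^1024 ≡ 1305^2 = 1703025 ≡ 1395 (mod 2701)
8^2048 ≡ 1395^2 = 1946025 ≡ 1305 (mod 2701)
2700 = 2048 + 512 + 128 + 8 + 4 in binary powers of 2.
So 8^2700 ≡ 1305 · 1305 · 1305 · 1305 · 1395 ≡ 1 (mod 2701).
Since the result is 1, base 8 gives no evidence that 2701 is composite.

1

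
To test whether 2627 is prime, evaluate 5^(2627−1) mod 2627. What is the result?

5^1 ≡ 5 (mod 2627)
5^2 ≡ 5^2 = 25 ≡ 25 (mod 2627)
5^4 ≡ 25^2 = 625 ≡ 625 (mod 2627)
5^8 ≡ 625^2 = 390625 ≡ 1829 (mod 2627)
5^16 ≡ 1829^2 = 3345241 ≡ 1070 (mod 2627)
5^32 ≡ 1070^2 = 1144900 ≡ 2155 (mod 2627)
5^64 ≡ 2155^2 = 4644025 ≡ 2116 (mod 2627)
5^128 ≡ 2116^2 = 4477456 ≡ 1048 (mod 2627)
5^256 ≡ 1048^2 = 1098304 ≡ 218 (mod 2627)
5^512 ≡ 218^2 = 47524 ≡ 238 (mod 2627)
5^1024 ≡ 238^2 = 56644 ≡ 1477 (mod 2627)
5^2048 ≡ 1477^2 = 2181529 ≡ 1119 (mod 2627)
2626 = 2048 + 512 + 64 + 2 in binary powers of 2.
So 5^2626 ≡ 1119 · 238 · 2116 · 25 ≡ 928 (mod 2627).
Since 928 ≠ 1, base 5 is a Fermat witness: 2627 is composite.

928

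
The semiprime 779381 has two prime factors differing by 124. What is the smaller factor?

Since p = q + 124, we have 779381 = q(q + 124), so q² + 124q − 779381 = 0.
Discriminant: 124² + 4·779381 = 15376 + 3117524 = 3132900; √3132900 = 1770.
q = (−124 + 1770)/2 = 823, and p = q + 124 = 947.
Check: 823 · 947 = 779381.

823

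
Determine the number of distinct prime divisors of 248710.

248710 = 2 · 124355
124355 = 5 · 24871
24871 = 7 · 3553
3553 = 11 · 323
323 = 17 · 19
248710 = 2 · 5 · 7 · 11 · 17 · 19, which has 6 distinct prime factors.

6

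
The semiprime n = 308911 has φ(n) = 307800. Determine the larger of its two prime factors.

571

φ(n) = (p−1)(q−1) = n − (p+q) + 1, so p + q = 308911 − 307800 + 1 = 1112.
p and q are the roots of t² − 1112t + 308911 = 0.
Discriminant: 1112² − 4·308911 = 1236544 − 1235644 = 900; √900 = 30.
q = (1112 − 30)/2 = 541, p = (1112 + 30)/2 = 571.
Check: 541 · 571 = 308911.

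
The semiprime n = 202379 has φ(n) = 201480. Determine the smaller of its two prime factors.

φ(n) = (p−1)(q−1) = n − (p+q) + 1, so p + q = 202379 − 201480 + 1 = 900.
p and q are the roots of t² − 900t + 202379 = 0.
Discriminant: 900² − 4·202379 = 810000 − 809516 = 484; √484 = 22.
q = (900 − 22)/2 = 439, p = (900 + 22)/2 = 461.
Check: 439 · 461 = 202379.

439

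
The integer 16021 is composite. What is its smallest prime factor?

16021 is odd.
Digit sum 10, not divisible by 3.
Ends in 1: not divisible by 5.
7: 16021 = 7·2288 + 5
11: 16021 = 11·1456 + 5
13: 16021 = 13·1232 + 5
17: 16021 = 17·942 + 7
19: 16021 = 19·843 + 4
23: 16021 = 23·696 + 13
29: 16021 = 29·552 + 13
31: 16021 = 31·516 + 25
37: 16021 = 37·433

37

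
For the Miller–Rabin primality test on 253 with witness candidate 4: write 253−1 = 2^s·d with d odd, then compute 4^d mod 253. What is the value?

9

253 − 1 = 252 = 2^2 · 63, so d = 63.
4^1 ≡ 4 (mod 253)
4^2 ≡ 4^2 = 16 ≡ 16 (mod 253)
4^4 ≡ 16^2 = 256 ≡ 3 (mod 253)
4^8 ≡ 3^2 = 9 ≡ 9 (mod 253)
4^16 ≡ 9^2 = 81 ≡ 81 (mod 253)
4^32 ≡ 81^2 = 6561 ≡ 236 (mod 253)
63 = 32 + 16 + 8 + 4 + 2 + 1 in binary powers of 2.
So 4^63 ≡ 236 · 81 · 9 · 3 · 16 · 4 ≡ 9 (mod 253).
Squaring chain: 9 → 81; never reaches −1, so base 4 is a Miller–Rabin witness that 253 is composite.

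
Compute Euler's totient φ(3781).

3564

Factor: 3781 = 19 · 199.
φ(3781) = (19−1) · (199−1) = 18 · 198 = 3564.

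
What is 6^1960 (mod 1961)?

1444

6^1 ≡ 6 (mod 1961)
6^2 ≡ 6^2 = 36 ≡ 36 (mod 1961)
6^4 ≡ 36^2 = 1296 ≡ 1296 (mod 1961)
6^8 ≡ 1296^2 = 1679616 ≡ 1000 (mod 1961)
6^16 ≡ 1000^2 = 1000000 ≡ 1851 (mod 1961)
6^32 ≡ 1851^2 = 3426201 ≡ 334 (mod 1961)
6^64 ≡ 334^2 = 111556 ≡ 1740 (mod 1961)
6^128 ≡ 1740^2 = 3027600 ≡ 1777 (mod 1961)
6^256 ≡ 1777^2 = 3157729 ≡ 519 (mod 1961)
6^512 ≡ 519^2 = 269361 ≡ 704 (mod 1961)
6^1024 ≡ 704^2 = 495616 ≡ 1444 (mod 1961)
1960 = 1024 + 512 + 256 + 128 + 32 + 8 in binary powers of 2.
So 6^1960 ≡ 1444 · 704 · 519 · 1777 · 334 · 1000 ≡ 1444 (mod 1961).
Since 1444 ≠ 1, base 6 is a Fermat witness: 1961 is composite.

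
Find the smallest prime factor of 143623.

143623 is odd.
Digit sum 19, not divisible by 3.
Ends in 3: not divisible by 5.
7: 143623 = 7·20517 + 4
11: 143623 = 11·13056 + 7
13: 143623 = 13·11047 + 12
17: 143623 = 17·8448 + 7
19: 143623 = 19·7559 + 2
23: 143623 = 23·6244 + 11
29: 143623 = 29·4952 + 15
31: 143623 = 31·4633

31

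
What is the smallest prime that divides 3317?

3317 is odd.
Digit sum 14, not divisible by 3.
Ends in 7: not divisible by 5.
7: 3317 = 7·473 + 6
11: 3317 = 11·301 + 6
13: 3317 = 13·255 + 2
17: 3317 = 17·195 + 2
19: 3317 = 19·174 + 11
23: 3317 = 23·144 + 5
29: 3317 = 29·114 + 11
31: 3317 = 31·107

31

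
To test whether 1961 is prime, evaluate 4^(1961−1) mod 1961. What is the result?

4^1 ≡ 4 (mod 1961)
4^2 ≡ 4^2 = 16 ≡ 16 (mod 1961)
4^4 ≡ 16^2 = 256 ≡ 256 (mod 1961)
4^8 ≡ 256^2 = 65536 ≡ 823 (mod 1961)
4^16 ≡ 823^2 = 677329 ≡ 784 (mod 1961)
4^32 ≡ 784^2 = 614656 ≡ 863 (mod 1961)
4^64 ≡ 863^2 = 744769 ≡ 1550 (mod 1961)
4^128 ≡ 1550^2 = 2402500 ≡ 275 (mod 1961)
4^256 ≡ 275^2 = 75625 ≡ 1107 (mod 1961)
4^512 ≡ 1107^2 = 1225449 ≡ 1785 (mod 1961)
4^1024 ≡ 1785^2 = 3186225 ≡ 1561 (mod 1961)
1960 = 1024 + 512 + 256 + 128 + 32 + 8 in binary powers of 2.
So 4^1960 ≡ 1561 · 1785 · 1107 · 275 · 863 · 823 ≡ 1561 (mod 1961).
Since 1561 ≠ 1, base 4 is a Fermat witness: 1961 is composite.

1561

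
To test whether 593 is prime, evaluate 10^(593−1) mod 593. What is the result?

10^1 ≡ 10 (mod 593)
10^2 ≡ 10^2 = 100 ≡ 100 (mod 593)
10^4 ≡ 100^2 = 10000 ≡ 512 (mod 593)
10^8 ≡ 512^2 = 262144 ≡ 38 (mod 593)
10^16 ≡ 38^2 = 1444 ≡ 258 (mod 593)
10^32 ≡ 258^2 = 66564 ≡ 148 (mod 593)
10^64 ≡ 148^2 = 21904 ≡ 556 (mod 593)
10^128 ≡ 556^2 = 309136 ≡ 183 (mod 593)
10^256 ≡ 183^2 = 33489 ≡ 281 (mod 593)
10^512 ≡ 281^2 = 78961 ≡ 92 (mod 593)
592 = 512 + 64 + 16 in binary powers of 2.
So 10^592 ≡ 92 · 556 · 258 ≡ 1 (mod 593).
Since the result is 1, base 10 gives no evidence that 593 is composite.

1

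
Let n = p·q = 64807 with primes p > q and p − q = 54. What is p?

Since p = q + 54, we have 64807 = q(q + 54), so q² + 54q − 64807 = 0.
Discriminant: 54² + 4·64807 = 2916 + 259228 = 262144; √262144 = 512.
q = (−54 + 512)/2 = 229, and p = q + 54 = 283.
Check: 229 · 283 = 64807.

283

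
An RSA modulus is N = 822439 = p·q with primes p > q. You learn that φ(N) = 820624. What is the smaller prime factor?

φ(n) = (p−1)(q−1) = n − (p+q) + 1, so p + q = 822439 − 820624 + 1 = 1816.
p and q are the roots of t² − 1816t + 822439 = 0.
Discriminant: 1816² − 4·822439 = 3297856 − 3289756 = 8100; √8100 = 90.
q = (1816 − 90)/2 = 863, p = (1816 + 90)/2 = 953.
Check: 863 · 953 = 822439.

863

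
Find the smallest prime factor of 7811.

7811 is odd.
Digit sum 17, not divisible by 3.
Ends in 1: not divisible by 5.
7: 7811 = 7·1115 + 6
11: 7811 = 11·710 + 1
13: 7811 = 13·600 + 11
17: 7811 = 17·459 + 8
19: 7811 = 19·411 + 2
23: 7811 = 23·339 + 14
29: 7811 = 29·269 + 10
31: 7811 = 31·251 + 30
37: 7811 = 37·211 + 4
41: 7811 = 41·190 + 21
43: 7811 = 43·181 + 28
47: 7811 = 47·166 + 9
53: 7811 = 53·147 + 20
59: 7811 = 59·132 + 23
61: 7811 = 61·128 + 3
67: 7811 = 67·116 + 39
71: 7811 = 71·110 + 1
73: 7811 = 73·107

73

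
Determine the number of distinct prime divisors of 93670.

93670 = 2 · 46835
46835 = 5 · 9367
9367 = 17 · 551
551 = 19 · 29
93670 = 2 · 5 · 17 · 19 · 29, which has 5 distinct prime factors.

5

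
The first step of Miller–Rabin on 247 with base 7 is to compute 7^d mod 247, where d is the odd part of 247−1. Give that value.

247 − 1 = 246 = 2^1 · 123, so d = 123.
7^1 ≡ 7 (mod 247)
7^2 ≡ 7^2 = 49 ≡ 49 (mod 247)
7^4 ≡ 49^2 = 2401 ≡ 178 (mod 247)
7^8 ≡ 178^2 = 31684 ≡ 68 (mod 247)
7^16 ≡ 68^2 = 4624 ≡ 178 (mod 247)
7^32 ≡ 178^2 = 31684 ≡ 68 (mod 247)
7^64 ≡ 68^2 = 4624 ≡ 178 (mod 247)
123 = 64 + 32 + 16 + 8 + 2 + 1 in binary powers of 2.
So 7^123 ≡ 178 · 68 · 178 · 68 · 49 · 7 ≡ 96 (mod 247).
Squaring chain: 96; never reaches −1, so base 7 is a Miller–Rabin witness that 247 is composite.

96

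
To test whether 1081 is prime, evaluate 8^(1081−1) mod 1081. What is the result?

570

8^1 ≡ 8 (mod 1081)
8^2 ≡ 8^2 = 64 ≡ 64 (mod 1081)
8^4 ≡ 64^2 = 4096 ≡ 853 (mod 1081)
8^8 ≡ 853^2 = 727609 ≡ 96 (mod 1081)
8^16 ≡ 96^2 = 9216 ≡ 568 (mod 1081)
8^32 ≡ 568^2 = 322624 ≡ 486 (mod 1081)
8^64 ≡ 486^2 = 236196 ≡ 538 (mod 1081)
8^128 ≡ 538^2 = 289444 ≡ 817 (mod 1081)
8^256 ≡ 817^2 = 667489 ≡ 512 (mod 1081)
8^512 ≡ 512^2 = 262144 ≡ 542 (mod 1081)
8^1024 ≡ 542^2 = 293764 ≡ 813 (mod 1081)
1080 = 1024 + 32 + 16 + 8 in binary powers of 2.
So 8^1080 ≡ 813 · 486 · 568 · 96 ≡ 570 (mod 1081).
Since 570 ≠ 1, base 8 is a Fermat witness: 1081 is composite.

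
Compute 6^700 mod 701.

1

6^1 ≡ 6 (mod 701)
6^2 ≡ 6^2 = 36 ≡ 36 (mod 701)
6^4 ≡ 36^2 = 1296 ≡ 595 (mod 701)
6^8 ≡ 595^2 = 354025 ≡ 20 (mod 701)
6^16 ≡ 20^2 = 400 ≡ 400 (mod 701)
6^32 ≡ 400^2 = 160000 ≡ 172 (mod 701)
6^64 ≡ 172^2 = 29584 ≡ 142 (mod 701)
6^128 ≡ 142^2 = 20164 ≡ 536 (mod 701)
6^256 ≡ 536^2 = 287296 ≡ 587 (mod 701)
6^512 ≡ 587^2 = 344569 ≡ 378 (mod 701)
700 = 512 + 128 + 32 + 16 + 8 + 4 in binary powers of 2.
So 6^700 ≡ 378 · 536 · 172 · 400 · 20 · 595 ≡ 1 (mod 701).
Since the result is 1, base 6 gives no evidence that 701 is composite.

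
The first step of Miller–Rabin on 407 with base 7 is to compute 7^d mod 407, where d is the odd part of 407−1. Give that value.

46

407 − 1 = 406 = 2^1 · 203, so d = 203.
7^1 ≡ 7 (mod 407)
7^2 ≡ 7^2 = 49 ≡ 49 (mod 407)
7^4 ≡ 49^2 = 2401 ≡ 366 (mod 407)
7^8 ≡ 366^2 = 133956 ≡ 53 (mod 407)
7^16 ≡ 53^2 = 2809 ≡ 367 (mod 407)
7^32 ≡ 367^2 = 134689 ≡ 379 (mod 407)
7^64 ≡ 379^2 = 143641 ≡ 377 (mod 407)
7^128 ≡ 377^2 = 142129 ≡ 86 (mod 407)
203 = 128 + 64 + 8 + 2 + 1 in binary powers of 2.
So 7^203 ≡ 86 · 377 · 53 · 49 · 7 ≡ 46 (mod 407).
Squaring chain: 46; never reaches −1, so base 7 is a Miller–Rabin witness that 407 is composite.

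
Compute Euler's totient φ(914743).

Factor: 914743 = 83 · 103 · 107.
φ(914743) = (83−1) · (103−1) · (107−1) = 82 · 102 · 106 = 886584.

886584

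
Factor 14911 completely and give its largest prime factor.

37

14911 = 13 · 1147
1147 = 31 · 37
37 is prime.
So 14911 = 13 · 31 · 37; the largest prime factor is 37.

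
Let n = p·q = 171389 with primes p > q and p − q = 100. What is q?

367

Since p = q + 100, we have 171389 = q(q + 100), so q² + 100q − 171389 = 0.
Discriminant: 100² + 4·171389 = 10000 + 685556 = 695556; √695556 = 834.
q = (−100 + 834)/2 = 367, and p = q + 100 = 467.
Check: 367 · 467 = 171389.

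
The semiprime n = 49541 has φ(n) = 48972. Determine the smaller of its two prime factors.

107

φ(n) = (p−1)(q−1) = n − (p+q) + 1, so p + q = 49541 − 48972 + 1 = 570.
p and q are the roots of t² − 570t + 49541 = 0.
Discriminant: 570² − 4·49541 = 324900 − 198164 = 126736; √126736 = 356.
q = (570 − 356)/2 = 107, p = (570 + 356)/2 = 463.
Check: 107 · 463 = 49541.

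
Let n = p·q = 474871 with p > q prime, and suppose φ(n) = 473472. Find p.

823

φ(n) = (p−1)(q−1) = n − (p+q) + 1, so p + q = 474871 − 473472 + 1 = 1400.
p and q are the roots of t² − 1400t + 474871 = 0.
Discriminant: 1400² − 4·474871 = 1960000 − 1899484 = 60516; √60516 = 246.
q = (1400 − 246)/2 = 577, p = (1400 + 246)/2 = 823.
Check: 577 · 823 = 474871.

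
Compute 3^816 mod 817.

121

3^1 ≡ 3 (mod 817)
3^2 ≡ 3^2 = 9 ≡ 9 (mod 817)
3^4 ≡ 9^2 = 81 ≡ 81 (mod 817)
3^8 ≡ 81^2 = 6561 ≡ 25 (mod 817)
3^16 ≡ 25^2 = 625 ≡ 625 (mod 817)
3^32 ≡ 625^2 = 390625 ≡ 99 (mod 817)
3^64 ≡ 99^2 = 9801 ≡ 814 (mod 817)
3^128 ≡ 814^2 = 662596 ≡ 9 (mod 817)
3^256 ≡ 9^2 = 81 ≡ 81 (mod 817)
3^512 ≡ 81^2 = 6561 ≡ 25 (mod 817)
816 = 512 + 256 + 32 + 16 in binary powers of 2.
So 3^816 ≡ 25 · 81 · 99 · 625 ≡ 121 (mod 817).
Since 121 ≠ 1, base 3 is a Fermat witness: 817 is composite.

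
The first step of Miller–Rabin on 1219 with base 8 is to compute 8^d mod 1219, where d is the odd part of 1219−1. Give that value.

393

1219 − 1 = 1218 = 2^1 · 609, so d = 609.
8^1 ≡ 8 (mod 1219)
8^2 ≡ 8^2 = 64 ≡ 64 (mod 1219)
8^4 ≡ 64^2 = 4096 ≡ 439 (mod 1219)
8^8 ≡ 439^2 = 192721 ≡ 119 (mod 1219)
8^16 ≡ 119^2 = 14161 ≡ 752 (mod 1219)
8^32 ≡ 752^2 = 565504 ≡ 1107 (mod 1219)
8^64 ≡ 1107^2 = 1225449 ≡ 354 (mod 1219)
8^128 ≡ 354^2 = 125316 ≡ 978 (mod 1219)
8^256 ≡ 978^2 = 956484 ≡ 788 (mod 1219)
8^512 ≡ 788^2 = 620944 ≡ 473 (mod 1219)
609 = 512 + 64 + 32 + 1 in binary powers of 2.
So 8^609 ≡ 473 · 354 · 1107 · 8 ≡ 393 (mod 1219).
Squaring chain: 393; never reaches −1, so base 8 is a Miller–Rabin witness that 1219 is composite.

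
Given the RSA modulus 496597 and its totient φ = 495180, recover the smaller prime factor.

631

φ(n) = (p−1)(q−1) = n − (p+q) + 1, so p + q = 496597 − 495180 + 1 = 1418.
p and q are the roots of t² − 1418t + 496597 = 0.
Discriminant: 1418² − 4·496597 = 2010724 − 1986388 = 24336; √24336 = 156.
q = (1418 − 156)/2 = 631, p = (1418 + 156)/2 = 787.
Check: 631 · 787 = 496597.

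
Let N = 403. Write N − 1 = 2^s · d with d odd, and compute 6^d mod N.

403 − 1 = 402 = 2^1 · 201, so d = 201.
6^1 ≡ 6 (mod 403)
6^2 ≡ 6^2 = 36 ≡ 36 (mod 403)
6^4 ≡ 36^2 = 1296 ≡ 87 (mod 403)
6^8 ≡ 87^2 = 7569 ≡ 315 (mod 403)
6^16 ≡ 315^2 = 99225 ≡ 87 (mod 403)
6^32 ≡ 87^2 = 7569 ≡ 315 (mod 403)
6^64 ≡ 315^2 = 99225 ≡ 87 (mod 403)
6^128 ≡ 87^2 = 7569 ≡ 315 (mod 403)
201 = 128 + 64 + 8 + 1 in binary powers of 2.
So 6^201 ≡ 315 · 87 · 315 · 6 ≡ 278 (mod 403).
Squaring chain: 278; never reaches −1, so base 6 is a Miller–Rabin witness that 403 is composite.

278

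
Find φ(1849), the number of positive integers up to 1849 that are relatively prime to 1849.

Factor: 1849 = 43^2.
φ(1849) = 43^1·(43−1) = 1806.

1806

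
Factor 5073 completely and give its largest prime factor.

89

5073 = 3 · 1691
1691 = 19 · 89
89 is prime.
So 5073 = 3 · 19 · 89; the largest prime factor is 89.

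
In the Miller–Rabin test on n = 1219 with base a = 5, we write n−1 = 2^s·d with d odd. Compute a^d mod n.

1146

1219 − 1 = 1218 = 2^1 · 609, so d = 609.
5^1 ≡ 5 (mod 1219)
5^2 ≡ 5^2 = 25 ≡ 25 (mod 1219)
5^4 ≡ 25^2 = 625 ≡ 625 (mod 1219)
5^8 ≡ 625^2 = 390625 ≡ 545 (mod 1219)
5^16 ≡ 545^2 = 297025 ≡ 808 (mod 1219)
5^32 ≡ 808^2 = 652864 ≡ 699 (mod 1219)
5^64 ≡ 699^2 = 488601 ≡ 1001 (mod 1219)
5^128 ≡ 1001^2 = 1002001 ≡ 1202 (mod 1219)
5^256 ≡ 1202^2 = 1444804 ≡ 289 (mod 1219)
5^512 ≡ 289^2 = 83521 ≡ 629 (mod 1219)
609 = 512 + 64 + 32 + 1 in binary powers of 2.
So 5^609 ≡ 629 · 1001 · 699 · 5 ≡ 1146 (mod 1219).
Squaring chain: 1146; never reaches −1, so base 5 is a Miller–Rabin witness that 1219 is composite.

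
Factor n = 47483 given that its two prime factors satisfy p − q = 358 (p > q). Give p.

461

Since p = q + 358, we have 47483 = q(q + 358), so q² + 358q − 47483 = 0.
Discriminant: 358² + 4·47483 = 128164 + 189932 = 318096; √318096 = 564.
q = (−358 + 564)/2 = 103, and p = q + 358 = 461.
Check: 103 · 461 = 47483.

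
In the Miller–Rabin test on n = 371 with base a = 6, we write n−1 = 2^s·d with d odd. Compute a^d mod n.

216

371 − 1 = 370 = 2^1 · 185, so d = 185.
6^1 ≡ 6 (mod 371)
6^2 ≡ 6^2 = 36 ≡ 36 (mod 371)
6^4 ≡ 36^2 = 1296 ≡ 183 (mod 371)
6^8 ≡ 183^2 = 33489 ≡ 99 (mod 371)
6^16 ≡ 99^2 = 9801 ≡ 155 (mod 371)
6^32 ≡ 155^2 = 24025 ≡ 281 (mod 371)
6^64 ≡ 281^2 = 78961 ≡ 309 (mod 371)
6^128 ≡ 309^2 = 95481 ≡ 134 (mod 371)
185 = 128 + 32 + 16 + 8 + 1 in binary powers of 2.
So 6^185 ≡ 134 · 281 · 155 · 99 · 6 ≡ 216 (mod 371).
Squaring chain: 216; never reaches −1, so base 6 is a Miller–Rabin witness that 371 is composite.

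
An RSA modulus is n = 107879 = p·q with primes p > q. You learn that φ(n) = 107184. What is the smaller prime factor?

233

φ(n) = (p−1)(q−1) = n − (p+q) + 1, so p + q = 107879 − 107184 + 1 = 696.
p and q are the roots of t² − 696t + 107879 = 0.
Discriminant: 696² − 4·107879 = 484416 − 431516 = 52900; √52900 = 230.
q = (696 − 230)/2 = 233, p = (696 + 230)/2 = 463.
Check: 233 · 463 = 107879.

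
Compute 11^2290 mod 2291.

11^1 ≡ 11 (mod 2291)
11^2 ≡ 11^2 = 121 ≡ 121 (mod 2291)
11^4 ≡ 121^2 = 14641 ≡ 895 (mod 2291)
11^8 ≡ 895^2 = 801025 ≡ 1466 (mod 2291)
11^16 ≡ 1466^2 = 2149156 ≡ 198 (mod 2291)
11^32 ≡ 198^2 = 39204 ≡ 257 (mod 2291)
11^64 ≡ 257^2 = 66049 ≡ 1901 (mod 2291)
11^128 ≡ 1901^2 = 3613801 ≡ 894 (mod 2291)
11^256 ≡ 894^2 = 799236 ≡ 1968 (mod 2291)
11^512 ≡ 1968^2 = 3873024 ≡ 1234 (mod 2291)
11^1024 ≡ 1234^2 = 1522756 ≡ 1532 (mod 2291)
11^2048 ≡ 1532^2 = 2347024 ≡ 1040 (mod 2291)
2290 = 2048 + 128 + 64 + 32 + 16 + 2 in binary powers of 2.
So 11^2290 ≡ 1040 · 894 · 1901 · 257 · 198 · 121 ≡ 651 (mod 2291).
Since 651 ≠ 1, base 11 is a Fermat witness: 2291 is composite.

651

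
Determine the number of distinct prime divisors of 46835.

4

46835 = 5 · 9367
9367 = 17 · 551
551 = 19 · 29
46835 = 5 · 17 · 19 · 29, which has 4 distinct prime factors.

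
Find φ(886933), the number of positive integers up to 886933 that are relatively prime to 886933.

859248

Factor: 886933 = 79 · 103 · 109.
φ(886933) = (79−1) · (103−1) · (109−1) = 78 · 102 · 108 = 859248.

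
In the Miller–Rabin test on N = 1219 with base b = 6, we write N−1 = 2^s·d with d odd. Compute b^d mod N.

1219 − 1 = 1218 = 2^1 · 609, so d = 609.
6^1 ≡ 6 (mod 1219)
6^2 ≡ 6^2 = 36 ≡ 36 (mod 1219)
6^4 ≡ 36^2 = 1296 ≡ 77 (mod 1219)
6^8 ≡ 77^2 = 5929 ≡ 1053 (mod 1219)
6^16 ≡ 1053^2 = 1108809 ≡ 738 (mod 1219)
6^32 ≡ 738^2 = 544644 ≡ 970 (mod 1219)
6^64 ≡ 970^2 = 940900 ≡ 1051 (mod 1219)
6^128 ≡ 1051^2 = 1104601 ≡ 187 (mod 1219)
6^256 ≡ 187^2 = 34969 ≡ 837 (mod 1219)
6^512 ≡ 837^2 = 700569 ≡ 863 (mod 1219)
609 = 512 + 64 + 32 + 1 in binary powers of 2.
So 6^609 ≡ 863 · 1051 · 970 · 6 ≡ 767 (mod 1219).
Squaring chain: 767; never reaches −1, so base 6 is a Miller–Rabin witness that 1219 is composite.

767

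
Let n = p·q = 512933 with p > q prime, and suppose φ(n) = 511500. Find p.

751

φ(n) = (p−1)(q−1) = n − (p+q) + 1, so p + q = 512933 − 511500 + 1 = 1434.
p and q are the roots of t² − 1434t + 512933 = 0.
Discriminant: 1434² − 4·512933 = 2056356 − 2051732 = 4624; √4624 = 68.
q = (1434 − 68)/2 = 683, p = (1434 + 68)/2 = 751.
Check: 683 · 751 = 512933.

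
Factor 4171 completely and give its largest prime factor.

97

4171 = 43 · 97
97 is prime.
So 4171 = 43 · 97; the largest prime factor is 97.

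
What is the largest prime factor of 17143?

79

17143 = 7 · 2449
2449 = 31 · 79
79 is prime.
So 17143 = 7 · 31 · 79; the largest prime factor is 79.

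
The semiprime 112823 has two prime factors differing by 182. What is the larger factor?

439

Since p = q + 182, we have 112823 = q(q + 182), so q² + 182q − 112823 = 0.
Discriminant: 182² + 4·112823 = 33124 + 451292 = 484416; √484416 = 696.
q = (−182 + 696)/2 = 257, and p = q + 182 = 439.
Check: 257 · 439 = 112823.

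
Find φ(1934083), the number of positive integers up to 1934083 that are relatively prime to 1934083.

Factor: 1934083 = 97 · 127 · 157.
φ(1934083) = (97−1) · (127−1) · (157−1) = 96 · 126 · 156 = 1886976.

1886976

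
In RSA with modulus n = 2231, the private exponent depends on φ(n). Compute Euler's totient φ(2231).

Factor: 2231 = 23 · 97.
φ(2231) = (23−1) · (97−1) = 22 · 96 = 2112.

2112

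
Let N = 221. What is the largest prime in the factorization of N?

17

221 = 13 · 17
17 is prime.
So 221 = 13 · 17; the largest prime factor is 17.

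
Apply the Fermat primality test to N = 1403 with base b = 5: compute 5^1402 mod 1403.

992

5^1 ≡ 5 (mod 1403)
5^2 ≡ 5^2 = 25 ≡ 25 (mod 1403)
5^4 ≡ 25^2 = 625 ≡ 625 (mod 1403)
5^8 ≡ 625^2 = 390625 ≡ 591 (mod 1403)
5^16 ≡ 591^2 = 349281 ≡ 1337 (mod 1403)
5^32 ≡ 1337^2 = 1787569 ≡ 147 (mod 1403)
5^64 ≡ 147^2 = 21609 ≡ 564 (mod 1403)
5^128 ≡ 564^2 = 318096 ≡ 1018 (mod 1403)
5^256 ≡ 1018^2 = 1036324 ≡ 910 (mod 1403)
5^512 ≡ 910^2 = 828100 ≡ 330 (mod 1403)
5^1024 ≡ 330^2 = 108900 ≡ 869 (mod 1403)
1402 = 1024 + 256 + 64 + 32 + 16 + 8 + 2 in binary powers of 2.
So 5^1402 ≡ 869 · 910 · 564 · 147 · 1337 · 591 · 25 ≡ 992 (mod 1403).
Since 992 ≠ 1, base 5 is a Fermat witness: 1403 is composite.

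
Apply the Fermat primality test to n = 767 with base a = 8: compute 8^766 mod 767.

8^1 ≡ 8 (mod 767)
8^2 ≡ 8^2 = 64 ≡ 64 (mod 767)
8^4 ≡ 64^2 = 4096 ≡ 261 (mod 767)
8^8 ≡ 261^2 = 68121 ≡ 625 (mod 767)
8^16 ≡ 625^2 = 390625 ≡ 222 (mod 767)
8^32 ≡ 222^2 = 49284 ≡ 196 (mod 767)
8^64 ≡ 196^2 = 38416 ≡ 66 (mod 767)
8^128 ≡ 66^2 = 4356 ≡ 521 (mod 767)
8^256 ≡ 521^2 = 271441 ≡ 690 (mod 767)
8^512 ≡ 690^2 = 476100 ≡ 560 (mod 767)
766 = 512 + 128 + 64 + 32 + 16 + 8 + 4 + 2 in binary powers of 2.
So 8^766 ≡ 560 · 521 · 66 · 196 · 222 · 625 · 261 · 64 ≡ 285 (mod 767).
Since 285 ≠ 1, base 8 is a Fermat witness: 767 is composite.

285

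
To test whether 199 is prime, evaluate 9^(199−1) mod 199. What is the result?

9^1 ≡ 9 (mod 199)
9^2 ≡ 9^2 = 81 ≡ 81 (mod 199)
9^4 ≡ 81^2 = 6561 ≡ 193 (mod 199)
9^8 ≡ 193^2 = 37249 ≡ 36 (mod 199)
9^16 ≡ 36^2 = 1296 ≡ 102 (mod 199)
9^32 ≡ 102^2 = 10404 ≡ 56 (mod 199)
9^64 ≡ 56^2 = 3136 ≡ 151 (mod 199)
9^128 ≡ 151^2 = 22801 ≡ 115 (mod 199)
198 = 128 + 64 + 4 + 2 in binary powers of 2.
So 9^198 ≡ 115 · 151 · 193 · 81 ≡ 1 (mod 199).
Since the result is 1, base 9 gives no evidence that 199 is composite.

1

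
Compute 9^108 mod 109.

1

9^1 ≡ 9 (mod 109)
9^2 ≡ 9^2 = 81 ≡ 81 (mod 109)
9^4 ≡ 81^2 = 6561 ≡ 21 (mod 109)
9^8 ≡ 21^2 = 441 ≡ 5 (mod 109)
9^16 ≡ 5^2 = 25 ≡ 25 (mod 109)
9^32 ≡ 25^2 = 625 ≡ 80 (mod 109)
9^64 ≡ 80^2 = 6400 ≡ 78 (mod 109)
108 = 64 + 32 + 8 + 4 in binary powers of 2.
So 9^108 ≡ 78 · 80 · 5 · 21 ≡ 1 (mod 109).
Since the result is 1, base 9 gives no evidence that 109 is composite.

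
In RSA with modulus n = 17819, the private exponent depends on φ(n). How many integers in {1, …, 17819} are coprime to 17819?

Factor: 17819 = 103 · 173.
φ(17819) = (103−1) · (173−1) = 102 · 172 = 17544.

17544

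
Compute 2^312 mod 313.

2^1 ≡ 2 (mod 313)
2^2 ≡ 2^2 = 4 ≡ 4 (mod 313)
2^4 ≡ 4^2 = 16 ≡ 16 (mod 313)
2^8 ≡ 16^2 = 256 ≡ 256 (mod 313)
2^16 ≡ 256^2 = 65536 ≡ 119 (mod 313)
2^32 ≡ 119^2 = 14161 ≡ 76 (mod 313)
2^64 ≡ 76^2 = 5776 ≡ 142 (mod 313)
2^128 ≡ 142^2 = 20164 ≡ 132 (mod 313)
2^256 ≡ 132^2 = 17424 ≡ 209 (mod 313)
312 = 256 + 32 + 16 + 8 in binary powers of 2.
So 2^312 ≡ 209 · 76 · 119 · 256 ≡ 1 (mod 313).
Since the result is 1, base 2 gives no evidence that 313 is composite.

1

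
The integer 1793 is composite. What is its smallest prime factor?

11

1793 is odd.
Digit sum 20, not divisible by 3.
Ends in 3: not divisible by 5.
7: 1793 = 7·256 + 1
11: 1793 = 11·163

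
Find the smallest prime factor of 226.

226 is even: 2 divides it.

2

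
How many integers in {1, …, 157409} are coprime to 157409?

Factor: 157409 = 7 · 113 · 199.
φ(157409) = (7−1) · (113−1) · (199−1) = 6 · 112 · 198 = 133056.

133056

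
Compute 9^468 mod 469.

9^1 ≡ 9 (mod 469)
9^2 ≡ 9^2 = 81 ≡ 81 (mod 469)
9^4 ≡ 81^2 = 6561 ≡ 464 (mod 469)
9^8 ≡ 464^2 = 215296 ≡ 25 (mod 469)
9^16 ≡ 25^2 = 625 ≡ 156 (mod 469)
9^32 ≡ 156^2 = 24336 ≡ 417 (mod 469)
9^64 ≡ 417^2 = 173889 ≡ 359 (mod 469)
9^128 ≡ 359^2 = 128881 ≡ 375 (mod 469)
9^256 ≡ 375^2 = 140625 ≡ 394 (mod 469)
468 = 256 + 128 + 64 + 16 + 4 in binary powers of 2.
So 9^468 ≡ 394 · 375 · 359 · 156 · 464 ≡ 64 (mod 469).
Since 64 ≠ 1, base 9 is a Fermat witness: 469 is composite.

64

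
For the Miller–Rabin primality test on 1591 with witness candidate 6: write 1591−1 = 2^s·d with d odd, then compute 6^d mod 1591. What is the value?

216

1591 − 1 = 1590 = 2^1 · 795, so d = 795.
6^1 ≡ 6 (mod 1591)
6^2 ≡ 6^2 = 36 ≡ 36 (mod 1591)
6^4 ≡ 36^2 = 1296 ≡ 1296 (mod 1591)
6^8 ≡ 1296^2 = 1679616 ≡ 1111 (mod 1591)
6^16 ≡ 1111^2 = 1234321 ≡ 1296 (mod 1591)
6^32 ≡ 1296^2 = 1679616 ≡ 1111 (mod 1591)
6^64 ≡ 1111^2 = 1234321 ≡ 1296 (mod 1591)
6^128 ≡ 1296^2 = 1679616 ≡ 1111 (mod 1591)
6^256 ≡ 1111^2 = 1234321 ≡ 1296 (mod 1591)
6^512 ≡ 1296^2 = 1679616 ≡ 1111 (mod 1591)
795 = 512 + 256 + 16 + 8 + 2 + 1 in binary powers of 2.
So 6^795 ≡ 1111 · 1296 · 1296 · 1111 · 36 · 6 ≡ 216 (mod 1591).
Squaring chain: 216; never reaches −1, so base 6 is a Miller–Rabin witness that 1591 is composite.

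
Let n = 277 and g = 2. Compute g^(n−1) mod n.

2^1 ≡ 2 (mod 277)
2^2 ≡ 2^2 = 4 ≡ 4 (mod 277)
2^4 ≡ 4^2 = 16 ≡ 16 (mod 277)
2^8 ≡ 16^2 = 256 ≡ 256 (mod 277)
2^16 ≡ 256^2 = 65536 ≡ 164 (mod 277)
2^32 ≡ 164^2 = 26896 ≡ 27 (mod 277)
2^64 ≡ 27^2 = 729 ≡ 175 (mod 277)
2^128 ≡ 175^2 = 30625 ≡ 155 (mod 277)
2^256 ≡ 155^2 = 24025 ≡ 203 (mod 277)
276 = 256 + 16 + 4 in binary powers of 2.
So 2^276 ≡ 203 · 164 · 16 ≡ 1 (mod 277).
Since the result is 1, base 2 gives no evidence that 277 is composite.

1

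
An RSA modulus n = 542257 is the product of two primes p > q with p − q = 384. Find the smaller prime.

569

Since p = q + 384, we have 542257 = q(q + 384), so q² + 384q − 542257 = 0.
Discriminant: 384² + 4·542257 = 147456 + 2169028 = 2316484; √2316484 = 1522.
q = (−384 + 1522)/2 = 569, and p = q + 384 = 953.
Check: 569 · 953 = 542257.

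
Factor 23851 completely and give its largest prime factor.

61

23851 = 17 · 1403
1403 = 23 · 61
61 is prime.
So 23851 = 17 · 23 · 61; the largest prime factor is 61.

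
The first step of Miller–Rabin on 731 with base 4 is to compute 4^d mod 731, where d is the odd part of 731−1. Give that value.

731 − 1 = 730 = 2^1 · 365, so d = 365.
4^1 ≡ 4 (mod 731)
4^2 ≡ 4^2 = 16 ≡ 16 (mod 731)
4^4 ≡ 16^2 = 256 ≡ 256 (mod 731)
4^8 ≡ 256^2 = 65536 ≡ 477 (mod 731)
4^16 ≡ 477^2 = 227529 ≡ 188 (mod 731)
4^32 ≡ 188^2 = 35344 ≡ 256 (mod 731)
4^64 ≡ 256^2 = 65536 ≡ 477 (mod 731)
4^128 ≡ 477^2 = 227529 ≡ 188 (mod 731)
4^256 ≡ 188^2 = 35344 ≡ 256 (mod 731)
365 = 256 + 64 + 32 + 8 + 4 + 1 in binary powers of 2.
So 4^365 ≡ 256 · 477 · 256 · 477 · 256 · 4 ≡ 4 (mod 731).
Squaring chain: 4; never reaches −1, so base 4 is a Miller–Rabin witness that 731 is composite.

4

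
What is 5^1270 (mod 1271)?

5^1 ≡ 5 (mod 1271)
5^2 ≡ 5^2 = 25 ≡ 25 (mod 1271)
5^4 ≡ 25^2 = 625 ≡ 625 (mod 1271)
5^8 ≡ 625^2 = 390625 ≡ 428 (mod 1271)
5^16 ≡ 428^2 = 183184 ≡ 160 (mod 1271)
5^32 ≡ 160^2 = 25600 ≡ 180 (mod 1271)
5^64 ≡ 180^2 = 32400 ≡ 625 (mod 1271)
5^128 ≡ 625^2 = 390625 ≡ 428 (mod 1271)
5^256 ≡ 428^2 = 183184 ≡ 160 (mod 1271)
5^512 ≡ 160^2 = 25600 ≡ 180 (mod 1271)
5^1024 ≡ 180^2 = 32400 ≡ 625 (mod 1271)
1270 = 1024 + 128 + 64 + 32 + 16 + 4 + 2 in binary powers of 2.
So 5^1270 ≡ 625 · 428 · 625 · 180 · 160 · 625 · 25 ≡ 532 (mod 1271).
Since 532 ≠ 1, base 5 is a Fermat witness: 1271 is composite.

532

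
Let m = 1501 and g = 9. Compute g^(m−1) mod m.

9^1 ≡ 9 (mod 1501)
9^2 ≡ 9^2 = 81 ≡ 81 (mod 1501)
9^4 ≡ 81^2 = 6561 ≡ 557 (mod 1501)
9^8 ≡ 557^2 = 310249 ≡ 1043 (mod 1501)
9^16 ≡ 1043^2 = 1087849 ≡ 1125 (mod 1501)
9^32 ≡ 1125^2 = 1265625 ≡ 282 (mod 1501)
9^64 ≡ 282^2 = 79524 ≡ 1472 (mod 1501)
9^128 ≡ 1472^2 = 2166784 ≡ 841 (mod 1501)
9^256 ≡ 841^2 = 707281 ≡ 310 (mod 1501)
9^512 ≡ 310^2 = 96100 ≡ 36 (mod 1501)
9^1024 ≡ 36^2 = 1296 ≡ 1296 (mod 1501)
1500 = 1024 + 256 + 128 + 64 + 16 + 8 + 4 in binary powers of 2.
So 9^1500 ≡ 1296 · 310 · 841 · 1472 · 1125 · 1043 · 557 ≡ 828 (mod 1501).
Since 828 ≠ 1, base 9 is a Fermat witness: 1501 is composite.

828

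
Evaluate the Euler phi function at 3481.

Factor: 3481 = 59^2.
φ(3481) = 59^1·(59−1) = 3422.

3422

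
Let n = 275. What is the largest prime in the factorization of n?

11

275 = 5 · 55
55 = 5 · 11
11 is prime.
So 275 = 5^2 · 11; the largest prime factor is 11.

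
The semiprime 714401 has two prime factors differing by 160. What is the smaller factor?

769

Since p = q + 160, we have 714401 = q(q + 160), so q² + 160q − 714401 = 0.
Discriminant: 160² + 4·714401 = 25600 + 2857604 = 2883204; √2883204 = 1698.
q = (−160 + 1698)/2 = 769, and p = q + 160 = 929.
Check: 769 · 929 = 714401.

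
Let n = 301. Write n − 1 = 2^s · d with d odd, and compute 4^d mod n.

301 − 1 = 300 = 2^2 · 75, so d = 75.
4^1 ≡ 4 (mod 301)
4^2 ≡ 4^2 = 16 ≡ 16 (mod 301)
4^4 ≡ 16^2 = 256 ≡ 256 (mod 301)
4^8 ≡ 256^2 = 65536 ≡ 219 (mod 301)
4^16 ≡ 219^2 = 47961 ≡ 102 (mod 301)
4^32 ≡ 102^2 = 10404 ≡ 170 (mod 301)
4^64 ≡ 170^2 = 28900 ≡ 4 (mod 301)
75 = 64 + 8 + 2 + 1 in binary powers of 2.
So 4^75 ≡ 4 · 219 · 16 · 4 ≡ 78 (mod 301).
Squaring chain: 78 → 64; never reaches −1, so base 4 is a Miller–Rabin witness that 301 is composite.

78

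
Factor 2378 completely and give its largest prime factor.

2378 = 2 · 1189
1189 = 29 · 41
41 is prime.
So 2378 = 2 · 29 · 41; the largest prime factor is 41.

41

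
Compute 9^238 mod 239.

9^1 ≡ 9 (mod 239)
9^2 ≡ 9^2 = 81 ≡ 81 (mod 239)
9^4 ≡ 81^2 = 6561 ≡ 108 (mod 239)
9^8 ≡ 108^2 = 11664 ≡ 192 (mod 239)
9^16 ≡ 192^2 = 36864 ≡ 58 (mod 239)
9^32 ≡ 58^2 = 3364 ≡ 18 (mod 239)
9^64 ≡ 18^2 = 324 ≡ 85 (mod 239)
9^128 ≡ 85^2 = 7225 ≡ 55 (mod 239)
238 = 128 + 64 + 32 + 8 + 4 + 2 in binary powers of 2.
So 9^238 ≡ 55 · 85 · 18 · 192 · 108 · 81 ≡ 1 (mod 239).
Since the result is 1, base 9 gives no evidence that 239 is composite.

1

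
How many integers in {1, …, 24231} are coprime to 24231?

15680

Factor: 24231 = 3 · 41 · 197.
φ(24231) = (3−1) · (41−1) · (197−1) = 2 · 40 · 196 = 15680.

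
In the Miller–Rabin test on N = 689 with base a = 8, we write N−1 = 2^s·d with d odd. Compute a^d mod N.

689 − 1 = 688 = 2^4 · 43, so d = 43.
8^1 ≡ 8 (mod 689)
8^2 ≡ 8^2 = 64 ≡ 64 (mod 689)
8^4 ≡ 64^2 = 4096 ≡ 651 (mod 689)
8^8 ≡ 651^2 = 423801 ≡ 66 (mod 689)
8^16 ≡ 66^2 = 4356 ≡ 222 (mod 689)
8^32 ≡ 222^2 = 49284 ≡ 365 (mod 689)
43 = 32 + 8 + 2 + 1 in binary powers of 2.
So 8^43 ≡ 365 · 66 · 64 · 8 ≡ 291 (mod 689).
Squaring chain: 291 → 623 → 222 → 365; never reaches −1, so base 8 is a Miller–Rabin witness that 689 is composite.

291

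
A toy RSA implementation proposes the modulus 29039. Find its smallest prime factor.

71

29039 is odd.
Digit sum 23, not divisible by 3.
Ends in 9: not divisible by 5.
7: 29039 = 7·4148 + 3
11: 29039 = 11·2639 + 10
13: 29039 = 13·2233 + 10
17: 29039 = 17·1708 + 3
19: 29039 = 19·1528 + 7
23: 29039 = 23·1262 + 13
29: 29039 = 29·1001 + 10
31: 29039 = 31·936 + 23
37: 29039 = 37·784 + 31
41: 29039 = 41·708 + 11
43: 29039 = 43·675 + 14
47: 29039 = 47·617 + 40
53: 29039 = 53·547 + 48
59: 29039 = 59·492 + 11
61: 29039 = 61·476 + 3
67: 29039 = 67·433 + 28
71: 29039 = 71·409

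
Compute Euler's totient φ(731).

672

Factor: 731 = 17 · 43.
φ(731) = (17−1) · (43−1) = 16 · 42 = 672.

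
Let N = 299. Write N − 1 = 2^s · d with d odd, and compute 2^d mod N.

110

299 − 1 = 298 = 2^1 · 149, so d = 149.
2^1 ≡ 2 (mod 299)
2^2 ≡ 2^2 = 4 ≡ 4 (mod 299)
2^4 ≡ 4^2 = 16 ≡ 16 (mod 299)
2^8 ≡ 16^2 = 256 ≡ 256 (mod 299)
2^16 ≡ 256^2 = 65536 ≡ 55 (mod 299)
2^32 ≡ 55^2 = 3025 ≡ 35 (mod 299)
2^64 ≡ 35^2 = 1225 ≡ 29 (mod 299)
2^128 ≡ 29^2 = 841 ≡ 243 (mod 299)
149 = 128 + 16 + 4 + 1 in binary powers of 2.
So 2^149 ≡ 243 · 55 · 16 · 2 ≡ 110 (mod 299).
Squaring chain: 110; never reaches −1, so base 2 is a Miller–Rabin witness that 299 is composite.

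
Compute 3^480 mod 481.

417

3^1 ≡ 3 (mod 481)
3^2 ≡ 3^2 = 9 ≡ 9 (mod 481)
3^4 ≡ 9^2 = 81 ≡ 81 (mod 481)
3^8 ≡ 81^2 = 6561 ≡ 308 (mod 481)
3^16 ≡ 308^2 = 94864 ≡ 107 (mod 481)
3^32 ≡ 107^2 = 11449 ≡ 386 (mod 481)
3^64 ≡ 386^2 = 148996 ≡ 367 (mod 481)
3^128 ≡ 367^2 = 134689 ≡ 9 (mod 481)
3^256 ≡ 9^2 = 81 ≡ 81 (mod 481)
480 = 256 + 128 + 64 + 32 in binary powers of 2.
So 3^480 ≡ 81 · 9 · 367 · 386 ≡ 417 (mod 481).
Since 417 ≠ 1, base 3 is a Fermat witness: 481 is composite.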